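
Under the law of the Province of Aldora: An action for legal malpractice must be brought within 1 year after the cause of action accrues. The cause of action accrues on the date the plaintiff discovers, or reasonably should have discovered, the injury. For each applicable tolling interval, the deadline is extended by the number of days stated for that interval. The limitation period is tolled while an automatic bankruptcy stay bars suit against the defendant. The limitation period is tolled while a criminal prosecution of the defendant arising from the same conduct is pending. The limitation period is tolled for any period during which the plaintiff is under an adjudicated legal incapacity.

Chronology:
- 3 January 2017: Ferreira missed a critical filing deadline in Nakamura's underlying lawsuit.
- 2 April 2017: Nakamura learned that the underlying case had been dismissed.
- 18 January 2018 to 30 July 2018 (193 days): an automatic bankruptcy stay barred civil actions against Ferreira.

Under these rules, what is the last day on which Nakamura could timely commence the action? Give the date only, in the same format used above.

Under the discovery rule, the claim accrued on 2 April 2017, when Nakamura discovered the injury — not on the 3 January 2017 date of the underlying act.
The untolled deadline — 1 year after 2 April 2017 — is 2 April 2018.
Because the automatic bankruptcy stay ran from 18 January 2018 to 30 July 2018, the deadline is extended by 193 days to 12 October 2018.

12 October 2018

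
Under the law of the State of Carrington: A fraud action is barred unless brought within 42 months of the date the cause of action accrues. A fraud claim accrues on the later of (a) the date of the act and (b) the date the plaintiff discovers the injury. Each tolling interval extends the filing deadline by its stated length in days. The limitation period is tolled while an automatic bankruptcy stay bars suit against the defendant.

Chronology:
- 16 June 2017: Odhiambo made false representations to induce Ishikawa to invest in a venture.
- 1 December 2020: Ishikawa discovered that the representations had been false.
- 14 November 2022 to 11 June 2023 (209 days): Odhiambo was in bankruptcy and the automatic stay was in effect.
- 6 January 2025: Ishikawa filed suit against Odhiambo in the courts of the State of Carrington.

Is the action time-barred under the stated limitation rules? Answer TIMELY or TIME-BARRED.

Taking the later of the act (16 June 2017) and discovery (1 December 2020), the claim accrued on 1 December 2020.
The untolled deadline — 42 months after 1 December 2020 — is 1 June 2024.
The automatic bankruptcy stay from 14 November 2022 to 11 June 2023 tolled the period for 209 days, extending the deadline to 27 December 2024.
The 6 January 2025 filing falls after the 27 December 2024 deadline; the claim is time-barred.

TIME-BARRED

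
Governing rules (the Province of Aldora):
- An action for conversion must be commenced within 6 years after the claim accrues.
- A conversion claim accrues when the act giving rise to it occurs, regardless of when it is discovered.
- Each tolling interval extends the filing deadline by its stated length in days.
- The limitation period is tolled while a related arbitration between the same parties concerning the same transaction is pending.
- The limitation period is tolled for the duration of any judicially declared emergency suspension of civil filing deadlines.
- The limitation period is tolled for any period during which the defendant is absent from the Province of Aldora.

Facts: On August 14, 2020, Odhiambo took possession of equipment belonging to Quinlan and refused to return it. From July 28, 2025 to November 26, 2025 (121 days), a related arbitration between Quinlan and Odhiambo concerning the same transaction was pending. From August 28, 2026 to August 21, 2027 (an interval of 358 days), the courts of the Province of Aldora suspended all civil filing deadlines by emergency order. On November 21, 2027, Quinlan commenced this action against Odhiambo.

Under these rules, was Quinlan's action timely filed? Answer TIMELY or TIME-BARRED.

The claim accrued on August 14, 2020, when the wrongful act occurred.
Adding the 6 years base period to August 14, 2020 gives a deadline of August 14, 2026, before any tolling.
The period was tolled for 121 days by the pending related arbitration (July 28, 2025 to November 26, 2025), pushing the deadline to December 13, 2026.
The emergency suspension of filing deadlines from August 28, 2026 to August 21, 2027 tolled the period for 358 days, extending the deadline to December 6, 2027.
The November 21, 2027 filing precedes the December 6, 2027 deadline; the claim is timely.

TIMELY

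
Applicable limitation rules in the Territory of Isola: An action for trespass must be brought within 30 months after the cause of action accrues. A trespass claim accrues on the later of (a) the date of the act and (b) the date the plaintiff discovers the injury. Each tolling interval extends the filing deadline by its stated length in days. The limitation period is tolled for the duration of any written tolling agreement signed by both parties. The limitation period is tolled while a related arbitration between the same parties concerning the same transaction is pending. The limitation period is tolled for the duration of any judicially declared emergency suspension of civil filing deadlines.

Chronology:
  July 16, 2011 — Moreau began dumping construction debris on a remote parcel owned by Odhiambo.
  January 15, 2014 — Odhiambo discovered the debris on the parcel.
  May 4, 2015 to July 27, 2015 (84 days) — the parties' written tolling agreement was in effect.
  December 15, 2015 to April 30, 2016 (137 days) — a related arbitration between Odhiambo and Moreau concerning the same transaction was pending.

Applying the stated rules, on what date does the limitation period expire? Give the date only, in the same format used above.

February 21, 2017

Because discovery on January 15, 2014 post-dates the July 16, 2011 act, accrual under the later-of rule falls on January 15, 2014.
Adding the 30 months base period to January 15, 2014 gives a deadline of July 15, 2016, before any tolling.
The period was tolled for 84 days by the written tolling agreement (May 4, 2015 to July 27, 2015), pushing the deadline to October 7, 2016.
The period was tolled for 137 days by the pending related arbitration (December 15, 2015 to April 30, 2016), pushing the deadline to February 21, 2017.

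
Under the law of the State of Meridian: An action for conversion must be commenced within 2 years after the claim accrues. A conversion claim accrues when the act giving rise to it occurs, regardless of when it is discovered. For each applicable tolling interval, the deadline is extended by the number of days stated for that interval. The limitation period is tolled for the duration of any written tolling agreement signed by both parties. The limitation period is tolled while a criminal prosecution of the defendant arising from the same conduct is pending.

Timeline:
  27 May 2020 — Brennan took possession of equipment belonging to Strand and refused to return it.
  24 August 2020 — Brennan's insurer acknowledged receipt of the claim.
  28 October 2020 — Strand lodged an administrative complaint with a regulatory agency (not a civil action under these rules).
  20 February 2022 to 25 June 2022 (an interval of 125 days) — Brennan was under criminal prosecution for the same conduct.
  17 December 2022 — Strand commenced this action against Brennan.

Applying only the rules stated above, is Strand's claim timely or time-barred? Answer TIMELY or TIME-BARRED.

TIME-BARRED

The limitation period began to run on 27 May 2020.
The untolled deadline — 2 years after 27 May 2020 — is 27 May 2022.
The pending criminal prosecution from 20 February 2022 to 25 June 2022 tolled the period for 125 days, extending the deadline to 29 September 2022.
The other events in the timeline have no effect on the limitation period under the stated rules.
The 17 December 2022 filing falls after the 29 September 2022 deadline; the claim is time-barred.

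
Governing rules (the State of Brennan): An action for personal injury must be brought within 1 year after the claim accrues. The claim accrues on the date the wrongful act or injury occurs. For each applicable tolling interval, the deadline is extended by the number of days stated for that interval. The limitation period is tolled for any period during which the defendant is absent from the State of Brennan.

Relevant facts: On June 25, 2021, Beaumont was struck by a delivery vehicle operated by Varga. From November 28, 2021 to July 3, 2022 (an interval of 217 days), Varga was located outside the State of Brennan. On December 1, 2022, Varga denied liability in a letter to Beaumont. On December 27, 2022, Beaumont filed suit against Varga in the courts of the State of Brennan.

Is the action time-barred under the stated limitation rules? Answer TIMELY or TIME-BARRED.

The claim accrued on June 25, 2021, when the wrongful act occurred.
Adding the 1 year base period to June 25, 2021 gives a deadline of June 25, 2022, before any tolling.
Because the defendant's absence from the jurisdiction ran from November 28, 2021 to July 3, 2022, the deadline is extended by 217 days to January 28, 2023.
None of the other events listed affects the running of the period under the stated rules.
Filing on December 27, 2022 beat the January 28, 2023 deadline — the action is timely.

TIMELY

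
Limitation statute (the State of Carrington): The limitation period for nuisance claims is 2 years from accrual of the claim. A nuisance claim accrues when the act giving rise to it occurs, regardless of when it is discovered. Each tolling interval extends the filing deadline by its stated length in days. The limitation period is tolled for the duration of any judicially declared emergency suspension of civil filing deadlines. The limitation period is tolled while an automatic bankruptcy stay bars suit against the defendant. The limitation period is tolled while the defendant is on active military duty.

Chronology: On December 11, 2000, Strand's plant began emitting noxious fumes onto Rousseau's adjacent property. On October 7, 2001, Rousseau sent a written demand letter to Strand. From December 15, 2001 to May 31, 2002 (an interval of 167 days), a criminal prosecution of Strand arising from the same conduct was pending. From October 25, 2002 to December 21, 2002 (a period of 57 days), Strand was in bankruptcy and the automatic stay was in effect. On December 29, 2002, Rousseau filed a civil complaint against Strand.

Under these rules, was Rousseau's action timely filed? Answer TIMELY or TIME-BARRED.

The claim accrued on December 11, 2000, when the wrongful act occurred.
The untolled deadline — 2 years after December 11, 2000 — is December 11, 2002.
The automatic bankruptcy stay from October 25, 2002 to December 21, 2002 tolled the period for 57 days, extending the deadline to February 6, 2003.
No stated provision tolls the period for a criminal prosecution, so the interval from December 15, 2001 to May 31, 2002 has no effect on the deadline.
None of the other events listed affects the running of the period under the stated rules.
The December 29, 2002 filing precedes the February 6, 2003 deadline; the claim is timely.

TIMELY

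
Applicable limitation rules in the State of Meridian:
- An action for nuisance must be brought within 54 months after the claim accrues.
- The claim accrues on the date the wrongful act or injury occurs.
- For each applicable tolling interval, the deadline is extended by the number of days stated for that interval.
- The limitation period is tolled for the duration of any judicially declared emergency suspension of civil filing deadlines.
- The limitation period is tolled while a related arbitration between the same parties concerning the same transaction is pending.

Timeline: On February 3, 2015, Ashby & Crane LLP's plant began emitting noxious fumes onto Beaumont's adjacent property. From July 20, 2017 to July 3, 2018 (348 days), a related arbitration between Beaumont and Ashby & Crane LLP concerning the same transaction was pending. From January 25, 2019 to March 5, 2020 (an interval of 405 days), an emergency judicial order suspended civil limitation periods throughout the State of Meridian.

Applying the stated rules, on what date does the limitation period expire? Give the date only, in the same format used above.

August 25, 2021

The limitation period began to run on February 3, 2015.
The untolled deadline — 54 months after February 3, 2015 — is August 3, 2019.
The period was tolled for 348 days by the pending related arbitration (July 20, 2017 to July 3, 2018), pushing the deadline to July 16, 2020.
Because the emergency suspension of filing deadlines ran from January 25, 2019 to March 5, 2020, the deadline is extended by 405 days to August 25, 2021.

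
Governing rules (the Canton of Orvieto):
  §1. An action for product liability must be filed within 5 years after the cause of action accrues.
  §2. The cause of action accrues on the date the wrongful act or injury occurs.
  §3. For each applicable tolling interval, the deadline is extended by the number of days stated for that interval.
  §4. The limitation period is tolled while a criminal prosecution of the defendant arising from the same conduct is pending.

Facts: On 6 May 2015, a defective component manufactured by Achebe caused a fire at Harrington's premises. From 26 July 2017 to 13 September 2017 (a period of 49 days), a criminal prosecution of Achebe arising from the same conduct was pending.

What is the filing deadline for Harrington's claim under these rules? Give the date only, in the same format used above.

24 June 2020

The cause of action accrued on 6 May 2015, the date of the act.
Adding the 5 years base period to 6 May 2015 gives a deadline of 6 May 2020, before any tolling.
The period was tolled for 49 days by the pending criminal prosecution (26 July 2017 to 13 September 2017), pushing the deadline to 24 June 2020.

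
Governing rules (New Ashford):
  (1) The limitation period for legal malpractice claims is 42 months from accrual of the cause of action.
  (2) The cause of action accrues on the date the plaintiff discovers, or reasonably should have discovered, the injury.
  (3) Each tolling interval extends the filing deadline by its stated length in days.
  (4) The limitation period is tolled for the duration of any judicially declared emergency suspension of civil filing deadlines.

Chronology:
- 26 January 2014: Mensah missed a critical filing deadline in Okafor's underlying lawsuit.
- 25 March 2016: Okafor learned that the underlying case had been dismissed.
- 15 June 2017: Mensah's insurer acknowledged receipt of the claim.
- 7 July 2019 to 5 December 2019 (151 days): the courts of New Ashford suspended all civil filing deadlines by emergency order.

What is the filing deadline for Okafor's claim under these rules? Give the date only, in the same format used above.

23 February 2020

Under the discovery rule, the claim accrued on 25 March 2016, when Okafor discovered the injury — not on the 26 January 2014 date of the underlying act.
The untolled deadline — 42 months after 25 March 2016 — is 25 September 2019.
The emergency suspension of filing deadlines from 7 July 2019 to 5 December 2019 tolled the period for 151 days, extending the deadline to 23 February 2020.
The other events in the timeline have no effect on the limitation period under the stated rules.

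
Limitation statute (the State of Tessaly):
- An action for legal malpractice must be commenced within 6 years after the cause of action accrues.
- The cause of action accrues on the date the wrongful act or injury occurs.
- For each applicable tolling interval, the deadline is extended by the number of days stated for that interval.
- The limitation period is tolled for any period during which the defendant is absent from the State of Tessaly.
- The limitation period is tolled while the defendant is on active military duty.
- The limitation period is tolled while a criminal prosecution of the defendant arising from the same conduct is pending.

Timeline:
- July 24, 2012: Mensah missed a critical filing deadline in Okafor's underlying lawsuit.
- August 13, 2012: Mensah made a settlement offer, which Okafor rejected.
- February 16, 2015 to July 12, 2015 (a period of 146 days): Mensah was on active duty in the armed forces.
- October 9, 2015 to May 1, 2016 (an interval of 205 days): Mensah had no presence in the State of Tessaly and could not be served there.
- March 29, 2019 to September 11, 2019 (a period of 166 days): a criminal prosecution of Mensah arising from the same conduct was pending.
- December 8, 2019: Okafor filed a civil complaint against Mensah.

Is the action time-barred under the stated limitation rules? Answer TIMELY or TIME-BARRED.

The cause of action accrued on July 24, 2012, the date of the act.
6 years from July 24, 2012 is July 24, 2018.
The defendant's active military service from February 16, 2015 to July 12, 2015 tolled the period for 146 days, extending the deadline to December 17, 2018.
Because the defendant's absence from the jurisdiction ran from October 9, 2015 to May 1, 2016, the deadline is extended by 205 days to July 10, 2019.
The pending criminal prosecution from March 29, 2019 to September 11, 2019 tolled the period for 166 days, extending the deadline to December 23, 2019.
None of the other events listed affects the running of the period under the stated rules.
Filing on December 8, 2019 beat the December 23, 2019 deadline — the action is timely.

TIMELY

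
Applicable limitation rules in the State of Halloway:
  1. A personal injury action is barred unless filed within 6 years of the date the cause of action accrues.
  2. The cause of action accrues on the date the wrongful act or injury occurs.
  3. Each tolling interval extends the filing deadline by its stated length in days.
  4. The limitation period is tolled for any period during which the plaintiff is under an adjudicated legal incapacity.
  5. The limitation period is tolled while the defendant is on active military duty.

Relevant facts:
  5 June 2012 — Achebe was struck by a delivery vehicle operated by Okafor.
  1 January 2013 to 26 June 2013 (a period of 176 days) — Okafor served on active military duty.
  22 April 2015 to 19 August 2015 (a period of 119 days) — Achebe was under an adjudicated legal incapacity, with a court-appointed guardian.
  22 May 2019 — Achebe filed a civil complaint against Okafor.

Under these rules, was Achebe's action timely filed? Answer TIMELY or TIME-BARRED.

TIME-BARRED

The limitation period began to run on 5 June 2012.
The untolled deadline — 6 years after 5 June 2012 — is 5 June 2018.
The period was tolled for 176 days by the defendant's active military service (1 January 2013 to 26 June 2013), pushing the deadline to 28 November 2018.
Because the plaintiff's legal incapacity ran from 22 April 2015 to 19 August 2015, the deadline is extended by 119 days to 27 March 2019.
Filing on 22 May 2019 missed the 27 March 2019 deadline — the action is time-barred.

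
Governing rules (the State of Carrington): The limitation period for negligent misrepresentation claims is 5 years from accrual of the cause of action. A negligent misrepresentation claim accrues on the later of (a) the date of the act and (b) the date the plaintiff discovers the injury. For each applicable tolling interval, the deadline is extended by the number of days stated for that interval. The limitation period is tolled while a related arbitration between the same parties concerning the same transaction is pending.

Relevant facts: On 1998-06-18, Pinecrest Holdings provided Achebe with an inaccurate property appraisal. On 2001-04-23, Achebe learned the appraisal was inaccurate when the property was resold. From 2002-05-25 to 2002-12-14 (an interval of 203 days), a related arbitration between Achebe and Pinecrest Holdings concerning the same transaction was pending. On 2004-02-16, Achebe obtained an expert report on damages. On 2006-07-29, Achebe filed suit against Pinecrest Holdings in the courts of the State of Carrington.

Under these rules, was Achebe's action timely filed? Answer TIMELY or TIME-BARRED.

TIMELY

Taking the later of the act (1998-06-18) and discovery (2001-04-23), the claim accrued on 2001-04-23.
5 years from 2001-04-23 is 2006-04-23.
The pending related arbitration from 2002-05-25 to 2002-12-14 tolled the period for 203 days, extending the deadline to 2006-11-12.
The other events in the timeline have no effect on the limitation period under the stated rules.
Filing on 2006-07-29 beat the 2006-11-12 deadline — the action is timely.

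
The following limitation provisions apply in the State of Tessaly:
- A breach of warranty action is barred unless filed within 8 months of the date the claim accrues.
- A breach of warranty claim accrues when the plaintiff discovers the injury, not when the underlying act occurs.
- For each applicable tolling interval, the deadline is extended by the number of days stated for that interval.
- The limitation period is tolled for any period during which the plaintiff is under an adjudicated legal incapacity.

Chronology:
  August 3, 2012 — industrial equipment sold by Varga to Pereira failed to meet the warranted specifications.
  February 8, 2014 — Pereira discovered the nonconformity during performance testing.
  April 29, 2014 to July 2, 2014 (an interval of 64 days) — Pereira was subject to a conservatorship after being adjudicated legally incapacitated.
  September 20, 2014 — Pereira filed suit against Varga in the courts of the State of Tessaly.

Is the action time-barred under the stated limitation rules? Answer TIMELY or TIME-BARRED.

TIMELY

The claim did not accrue until Pereira discovered the injury on February 8, 2014; the August 3, 2012 act date does not start the clock under the stated rule.
The untolled deadline — 8 months after February 8, 2014 — is October 8, 2014.
Because the plaintiff's legal incapacity ran from April 29, 2014 to July 2, 2014, the deadline is extended by 64 days to December 11, 2014.
Filing on September 20, 2014 beat the December 11, 2014 deadline — the action is timely.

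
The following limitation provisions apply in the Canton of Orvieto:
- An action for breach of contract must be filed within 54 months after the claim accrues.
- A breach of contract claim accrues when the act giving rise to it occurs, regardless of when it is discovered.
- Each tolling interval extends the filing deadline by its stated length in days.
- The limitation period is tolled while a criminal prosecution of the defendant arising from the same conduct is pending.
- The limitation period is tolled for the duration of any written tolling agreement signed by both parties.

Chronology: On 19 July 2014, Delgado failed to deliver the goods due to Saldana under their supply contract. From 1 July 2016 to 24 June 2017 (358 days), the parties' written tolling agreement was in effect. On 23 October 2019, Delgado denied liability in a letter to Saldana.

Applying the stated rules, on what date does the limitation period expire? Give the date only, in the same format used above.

The limitation period began to run on 19 July 2014.
54 months from 19 July 2014 is 19 January 2019.
Because the written tolling agreement ran from 1 July 2016 to 24 June 2017, the deadline is extended by 358 days to 12 January 2020.
The other events in the timeline have no effect on the limitation period under the stated rules.

12 January 2020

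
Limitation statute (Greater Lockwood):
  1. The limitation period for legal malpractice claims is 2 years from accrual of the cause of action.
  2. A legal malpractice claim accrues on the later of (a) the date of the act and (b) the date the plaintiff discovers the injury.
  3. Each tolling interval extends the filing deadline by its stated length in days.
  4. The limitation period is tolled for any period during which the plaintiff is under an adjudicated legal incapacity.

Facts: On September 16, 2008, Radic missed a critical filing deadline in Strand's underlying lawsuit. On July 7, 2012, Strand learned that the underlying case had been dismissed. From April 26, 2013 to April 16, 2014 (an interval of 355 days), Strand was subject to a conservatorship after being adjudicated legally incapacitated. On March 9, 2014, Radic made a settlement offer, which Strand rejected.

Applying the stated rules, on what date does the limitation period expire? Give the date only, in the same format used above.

June 27, 2015

Because discovery on July 7, 2012 post-dates the September 16, 2008 act, accrual under the later-of rule falls on July 7, 2012.
Adding the 2 years base period to July 7, 2012 gives a deadline of July 7, 2014, before any tolling.
Because the plaintiff's legal incapacity ran from April 26, 2013 to April 16, 2014, the deadline is extended by 355 days to June 27, 2015.
Nothing else in the chronology tolls or restarts the period.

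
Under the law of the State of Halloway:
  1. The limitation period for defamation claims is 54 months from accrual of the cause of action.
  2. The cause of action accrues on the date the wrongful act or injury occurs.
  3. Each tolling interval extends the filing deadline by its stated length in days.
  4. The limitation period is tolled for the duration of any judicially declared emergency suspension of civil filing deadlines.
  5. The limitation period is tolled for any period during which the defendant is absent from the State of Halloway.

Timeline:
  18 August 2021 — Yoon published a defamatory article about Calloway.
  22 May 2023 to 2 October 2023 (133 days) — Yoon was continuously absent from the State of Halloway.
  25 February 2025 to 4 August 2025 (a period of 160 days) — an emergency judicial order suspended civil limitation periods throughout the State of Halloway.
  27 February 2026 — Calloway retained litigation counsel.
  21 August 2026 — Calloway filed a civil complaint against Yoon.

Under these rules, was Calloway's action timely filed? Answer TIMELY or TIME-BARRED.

TIMELY

The cause of action accrued on 18 August 2021, the date of the act.
The untolled deadline — 54 months after 18 August 2021 — is 18 February 2026.
The defendant's absence from the jurisdiction from 22 May 2023 to 2 October 2023 tolled the period for 133 days, extending the deadline to 1 July 2026.
Because the emergency suspension of filing deadlines ran from 25 February 2025 to 4 August 2025, the deadline is extended by 160 days to 8 December 2026.
None of the other events listed affects the running of the period under the stated rules.
Filing on 21 August 2026 beat the 8 December 2026 deadline — the action is timely.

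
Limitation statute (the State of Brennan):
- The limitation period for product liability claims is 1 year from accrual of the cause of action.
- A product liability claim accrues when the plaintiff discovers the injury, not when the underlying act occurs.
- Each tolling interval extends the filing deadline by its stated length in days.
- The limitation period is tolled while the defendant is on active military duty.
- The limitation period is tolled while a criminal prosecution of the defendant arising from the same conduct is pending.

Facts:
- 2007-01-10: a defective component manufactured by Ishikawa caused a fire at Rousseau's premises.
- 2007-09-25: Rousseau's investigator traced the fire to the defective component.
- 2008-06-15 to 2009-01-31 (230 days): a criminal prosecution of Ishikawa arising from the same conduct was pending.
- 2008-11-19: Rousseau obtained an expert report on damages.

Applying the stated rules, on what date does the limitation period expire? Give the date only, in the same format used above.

2009-05-13

Under the discovery rule, the claim accrued on 2007-09-25, when Rousseau discovered the injury — not on the 2007-01-10 date of the underlying act.
Adding the 1 year base period to 2007-09-25 gives a deadline of 2008-09-25, before any tolling.
Because the pending criminal prosecution ran from 2008-06-15 to 2009-01-31, the deadline is extended by 230 days to 2009-05-13.
Nothing else in the chronology tolls or restarts the period.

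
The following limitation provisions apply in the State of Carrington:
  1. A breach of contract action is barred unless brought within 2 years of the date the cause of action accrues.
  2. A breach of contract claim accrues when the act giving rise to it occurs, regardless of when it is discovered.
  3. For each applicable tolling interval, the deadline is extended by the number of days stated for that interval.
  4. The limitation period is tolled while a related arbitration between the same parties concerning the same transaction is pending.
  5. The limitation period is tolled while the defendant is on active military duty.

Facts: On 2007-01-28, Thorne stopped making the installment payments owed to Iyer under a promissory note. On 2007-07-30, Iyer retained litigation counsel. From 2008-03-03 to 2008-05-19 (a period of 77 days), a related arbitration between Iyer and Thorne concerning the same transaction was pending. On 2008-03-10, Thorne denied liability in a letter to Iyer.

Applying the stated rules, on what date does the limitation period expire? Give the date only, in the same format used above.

2009-04-15

The cause of action accrued on 2007-01-28, the date of the act.
Adding the 2 years base period to 2007-01-28 gives a deadline of 2009-01-28, before any tolling.
The pending related arbitration from 2008-03-03 to 2008-05-19 tolled the period for 77 days, extending the deadline to 2009-04-15.
None of the other events listed affects the running of the period under the stated rules.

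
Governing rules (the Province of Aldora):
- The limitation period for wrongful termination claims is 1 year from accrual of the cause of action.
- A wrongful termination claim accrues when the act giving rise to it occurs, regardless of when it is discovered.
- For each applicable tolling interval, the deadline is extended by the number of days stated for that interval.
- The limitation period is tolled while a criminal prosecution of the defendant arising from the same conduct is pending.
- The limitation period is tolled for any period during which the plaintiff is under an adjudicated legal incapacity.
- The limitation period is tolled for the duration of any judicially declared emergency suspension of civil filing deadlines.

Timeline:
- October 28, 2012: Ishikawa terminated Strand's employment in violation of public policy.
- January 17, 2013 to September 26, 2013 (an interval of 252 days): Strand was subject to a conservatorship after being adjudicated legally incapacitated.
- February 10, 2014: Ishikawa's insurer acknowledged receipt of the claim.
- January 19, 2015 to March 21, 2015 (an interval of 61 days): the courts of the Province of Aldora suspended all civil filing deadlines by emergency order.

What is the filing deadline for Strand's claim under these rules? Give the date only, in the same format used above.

The claim accrued on October 28, 2012, when the wrongful act occurred.
The untolled deadline — 1 year after October 28, 2012 — is October 28, 2013.
The plaintiff's legal incapacity from January 17, 2013 to September 26, 2013 tolled the period for 252 days, extending the deadline to July 7, 2014.
The emergency suspension of filing deadlines starting January 19, 2015 came too late — the period had run on July 7, 2014 — and so does not extend the deadline.
None of the other events listed affects the running of the period under the stated rules.

July 7, 2014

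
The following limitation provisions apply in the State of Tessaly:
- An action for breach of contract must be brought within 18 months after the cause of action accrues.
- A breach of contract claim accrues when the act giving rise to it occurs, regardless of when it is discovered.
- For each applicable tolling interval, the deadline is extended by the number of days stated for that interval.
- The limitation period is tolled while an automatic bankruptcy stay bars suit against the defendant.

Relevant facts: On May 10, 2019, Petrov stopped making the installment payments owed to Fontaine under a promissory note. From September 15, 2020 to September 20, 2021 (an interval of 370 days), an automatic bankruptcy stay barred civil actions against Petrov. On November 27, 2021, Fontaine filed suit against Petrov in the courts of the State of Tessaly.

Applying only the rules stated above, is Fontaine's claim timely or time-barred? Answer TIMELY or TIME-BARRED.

The limitation period began to run on May 10, 2019.
18 months from May 10, 2019 is November 10, 2020.
The period was tolled for 370 days by the automatic bankruptcy stay (September 15, 2020 to September 20, 2021), pushing the deadline to November 15, 2021.
Filing on November 27, 2021 missed the November 15, 2021 deadline — the action is time-barred.

TIME-BARRED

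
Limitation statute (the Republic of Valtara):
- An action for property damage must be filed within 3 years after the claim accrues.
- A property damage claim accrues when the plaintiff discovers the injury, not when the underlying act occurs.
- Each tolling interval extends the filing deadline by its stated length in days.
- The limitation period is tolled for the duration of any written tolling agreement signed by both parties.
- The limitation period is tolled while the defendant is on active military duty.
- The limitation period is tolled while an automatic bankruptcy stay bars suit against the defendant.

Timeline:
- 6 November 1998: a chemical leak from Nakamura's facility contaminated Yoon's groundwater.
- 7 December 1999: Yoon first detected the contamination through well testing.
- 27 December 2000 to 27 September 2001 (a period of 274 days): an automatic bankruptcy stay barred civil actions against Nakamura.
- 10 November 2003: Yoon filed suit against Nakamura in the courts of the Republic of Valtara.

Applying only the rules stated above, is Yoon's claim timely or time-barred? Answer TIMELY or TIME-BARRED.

TIME-BARRED

Accrual is tied to discovery, so the period began on 7 December 1999 rather than on 6 November 1998 when the act occurred.
3 years from 7 December 1999 is 7 December 2002.
The period was tolled for 274 days by the automatic bankruptcy stay (27 December 2000 to 27 September 2001), pushing the deadline to 7 September 2003.
The 10 November 2003 filing falls after the 7 September 2003 deadline; the claim is time-barred.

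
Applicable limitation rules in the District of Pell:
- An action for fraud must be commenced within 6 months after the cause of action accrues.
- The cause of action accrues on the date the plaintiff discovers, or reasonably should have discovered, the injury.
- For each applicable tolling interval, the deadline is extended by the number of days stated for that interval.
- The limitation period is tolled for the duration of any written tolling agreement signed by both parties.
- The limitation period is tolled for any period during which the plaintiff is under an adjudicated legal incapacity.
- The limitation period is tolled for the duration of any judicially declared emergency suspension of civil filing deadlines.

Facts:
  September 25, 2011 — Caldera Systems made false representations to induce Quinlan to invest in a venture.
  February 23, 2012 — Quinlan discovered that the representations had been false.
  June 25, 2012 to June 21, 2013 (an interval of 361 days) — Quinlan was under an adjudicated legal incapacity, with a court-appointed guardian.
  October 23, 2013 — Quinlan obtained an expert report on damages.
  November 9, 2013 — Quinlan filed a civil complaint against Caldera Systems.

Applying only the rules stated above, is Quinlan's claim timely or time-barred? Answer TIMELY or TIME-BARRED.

The claim did not accrue until Quinlan discovered the injury on February 23, 2012; the September 25, 2011 act date does not start the clock under the stated rule.
Adding the 6 months base period to February 23, 2012 gives a deadline of August 23, 2012, before any tolling.
The plaintiff's legal incapacity from June 25, 2012 to June 21, 2013 tolled the period for 361 days, extending the deadline to August 19, 2013.
Nothing else in the chronology tolls or restarts the period.
Quinlan filed on November 9, 2013, after the August 19, 2013 deadline, so the action is time-barred.

TIME-BARRED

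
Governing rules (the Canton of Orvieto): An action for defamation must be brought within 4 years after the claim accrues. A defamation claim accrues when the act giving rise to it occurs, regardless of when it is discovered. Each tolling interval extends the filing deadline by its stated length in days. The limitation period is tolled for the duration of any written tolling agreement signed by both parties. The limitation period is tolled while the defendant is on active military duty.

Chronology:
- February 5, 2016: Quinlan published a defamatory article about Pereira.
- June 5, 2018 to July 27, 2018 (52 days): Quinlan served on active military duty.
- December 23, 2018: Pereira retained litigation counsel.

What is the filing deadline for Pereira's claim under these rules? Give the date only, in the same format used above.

March 28, 2020

The limitation period began to run on February 5, 2016.
4 years from February 5, 2016 is February 5, 2020.
Because the defendant's active military service ran from June 5, 2018 to July 27, 2018, the deadline is extended by 52 days to March 28, 2020.
None of the other events listed affects the running of the period under the stated rules.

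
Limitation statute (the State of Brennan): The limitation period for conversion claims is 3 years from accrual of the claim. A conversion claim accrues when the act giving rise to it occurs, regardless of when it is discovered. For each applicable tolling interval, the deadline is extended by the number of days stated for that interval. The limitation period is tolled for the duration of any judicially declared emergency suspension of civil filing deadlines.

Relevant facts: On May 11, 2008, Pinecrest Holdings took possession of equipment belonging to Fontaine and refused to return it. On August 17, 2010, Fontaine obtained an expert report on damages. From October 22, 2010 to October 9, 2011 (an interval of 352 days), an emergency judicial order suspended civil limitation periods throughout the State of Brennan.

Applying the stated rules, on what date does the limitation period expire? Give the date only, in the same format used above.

April 27, 2012

The claim accrued on May 11, 2008, when the wrongful act occurred.
Adding the 3 years base period to May 11, 2008 gives a deadline of May 11, 2011, before any tolling.
The period was tolled for 352 days by the emergency suspension of filing deadlines (October 22, 2010 to October 9, 2011), pushing the deadline to April 27, 2012.
Nothing else in the chronology tolls or restarts the period.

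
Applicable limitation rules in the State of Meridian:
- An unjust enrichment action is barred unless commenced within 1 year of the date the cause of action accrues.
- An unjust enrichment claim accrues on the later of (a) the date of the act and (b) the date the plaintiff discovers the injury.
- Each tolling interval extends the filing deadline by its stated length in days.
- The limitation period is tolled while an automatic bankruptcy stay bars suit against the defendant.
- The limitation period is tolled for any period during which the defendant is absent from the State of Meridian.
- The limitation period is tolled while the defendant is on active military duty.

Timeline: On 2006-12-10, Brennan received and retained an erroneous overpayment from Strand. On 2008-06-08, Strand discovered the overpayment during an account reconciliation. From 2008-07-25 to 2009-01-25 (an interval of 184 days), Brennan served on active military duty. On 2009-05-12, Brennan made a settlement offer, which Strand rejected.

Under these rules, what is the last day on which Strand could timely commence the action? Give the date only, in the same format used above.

Because discovery on 2008-06-08 post-dates the 2006-12-10 act, accrual under the later-of rule falls on 2008-06-08.
The untolled deadline — 1 year after 2008-06-08 — is 2009-06-08.
The period was tolled for 184 days by the defendant's active military service (2008-07-25 to 2009-01-25), pushing the deadline to 2009-12-09.
None of the other events listed affects the running of the period under the stated rules.

2009-12-09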